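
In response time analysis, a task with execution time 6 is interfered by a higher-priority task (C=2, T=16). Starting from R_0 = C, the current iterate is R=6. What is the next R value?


R_next = C + ceil(R_prev / T_hp) * C_hp
ceil(6 / 16) = ceil(0.375) = 1
Interference = 1 * 2 = 2
R_next = 6 + 2 = 8

8


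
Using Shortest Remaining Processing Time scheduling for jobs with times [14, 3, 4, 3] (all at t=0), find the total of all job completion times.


Since all jobs arrive at t=0, SRPT equals SPT ordering.
SPT order: [3, 3, 4, 14]
Completion times:
  Job 1: p=3, C=3
  Job 2: p=3, C=6
  Job 3: p=4, C=10
  Job 4: p=14, C=24
Total completion time = 3 + 6 + 10 + 24 = 43

43


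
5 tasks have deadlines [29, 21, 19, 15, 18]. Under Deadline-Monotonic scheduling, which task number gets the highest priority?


Sort tasks by relative deadline (ascending):
  Task 4: deadline = 15
  Task 5: deadline = 18
  Task 3: deadline = 19
  Task 2: deadline = 21
  Task 1: deadline = 29
Priority order (highest first): [4, 5, 3, 2, 1]
Highest priority task = 4

4


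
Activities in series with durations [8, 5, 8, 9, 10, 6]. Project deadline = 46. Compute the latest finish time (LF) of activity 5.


LF(activity 5) = deadline - sum of successor durations
Successors: activities 6 through 6 with durations [6]
Sum of successor durations = 6
LF = 46 - 6 = 40

40


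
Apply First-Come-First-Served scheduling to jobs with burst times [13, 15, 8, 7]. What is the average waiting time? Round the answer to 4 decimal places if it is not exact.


FCFS order (as given): [13, 15, 8, 7]
Waiting times:
  Job 1: wait = 0
  Job 2: wait = 13
  Job 3: wait = 28
  Job 4: wait = 36
Sum of waiting times = 77
Average waiting time = 77/4 = 19.25

19.25


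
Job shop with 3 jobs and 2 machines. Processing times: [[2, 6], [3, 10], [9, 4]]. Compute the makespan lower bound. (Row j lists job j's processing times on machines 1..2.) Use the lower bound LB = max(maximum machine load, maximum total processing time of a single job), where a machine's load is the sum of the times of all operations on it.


Machine loads:
  Machine 1: 2 + 3 + 9 = 14
  Machine 2: 6 + 10 + 4 = 20
Max machine load = 20
Job totals:
  Job 1: 8
  Job 2: 13
  Job 3: 13
Max job total = 13
Lower bound = max(20, 13) = 20

20


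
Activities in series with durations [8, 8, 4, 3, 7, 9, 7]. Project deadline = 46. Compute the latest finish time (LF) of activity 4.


LF(activity 4) = deadline - sum of successor durations
Successors: activities 5 through 7 with durations [7, 9, 7]
Sum of successor durations = 23
LF = 46 - 23 = 23

23


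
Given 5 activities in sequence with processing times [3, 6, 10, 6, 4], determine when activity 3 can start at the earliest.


Activity 3 starts after activities 1 through 2 complete.
Predecessor durations: [3, 6]
ES = 3 + 6 = 9

9


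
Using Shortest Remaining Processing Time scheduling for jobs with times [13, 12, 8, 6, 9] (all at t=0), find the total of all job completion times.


Since all jobs arrive at t=0, SRPT equals SPT ordering.
SPT order: [6, 8, 9, 12, 13]
Completion times:
  Job 1: p=6, C=6
  Job 2: p=8, C=14
  Job 3: p=9, C=23
  Job 4: p=12, C=35
  Job 5: p=13, C=48
Total completion time = 6 + 14 + 23 + 35 + 48 = 126

126


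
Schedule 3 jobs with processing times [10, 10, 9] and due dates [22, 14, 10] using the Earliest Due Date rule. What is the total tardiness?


Sort by due date (EDD order): [(9, 10), (10, 14), (10, 22)]
Compute completion times and tardiness:
  Job 1: p=9, d=10, C=9, tardiness=max(0,9-10)=0
  Job 2: p=10, d=14, C=19, tardiness=max(0,19-14)=5
  Job 3: p=10, d=22, C=29, tardiness=max(0,29-22)=7
Total tardiness = 12

12


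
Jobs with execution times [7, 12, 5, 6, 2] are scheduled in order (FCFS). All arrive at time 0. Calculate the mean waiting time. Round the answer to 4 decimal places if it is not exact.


FCFS order (as given): [7, 12, 5, 6, 2]
Waiting times:
  Job 1: wait = 0
  Job 2: wait = 7
  Job 3: wait = 19
  Job 4: wait = 24
  Job 5: wait = 30
Sum of waiting times = 80
Average waiting time = 80/5 = 16.0

16.0


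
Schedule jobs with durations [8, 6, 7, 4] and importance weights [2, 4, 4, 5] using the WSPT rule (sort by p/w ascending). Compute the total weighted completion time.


Compute p/w ratios and sort ascending (WSPT): [(4, 5), (6, 4), (7, 4), (8, 2)]
Compute weighted completion times:
  Job (p=4,w=5): C=4, w*C=5*4=20
  Job (p=6,w=4): C=10, w*C=4*10=40
  Job (p=7,w=4): C=17, w*C=4*17=68
  Job (p=8,w=2): C=25, w*C=2*25=50
Total weighted completion time = 178

178


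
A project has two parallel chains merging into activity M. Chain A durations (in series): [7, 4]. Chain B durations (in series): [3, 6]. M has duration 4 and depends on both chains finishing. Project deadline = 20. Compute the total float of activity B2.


Forward pass: ES(B2) = sum of predecessors on chain B = 3
EF = ES + duration = 3 + 6 = 9
Backward pass: LF(M) = deadline = 20; LS(M) = 20 - 4 = 16
LF(B2) = LS(M) - sum(successors on chain B) = 16 - 0 = 16
LS = LF - duration = 16 - 6 = 10
Total float = LS - ES = 10 - 3 = 7

7


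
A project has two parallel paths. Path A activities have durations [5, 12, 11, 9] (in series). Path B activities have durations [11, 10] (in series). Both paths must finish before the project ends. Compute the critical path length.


Path A total = 5 + 12 + 11 + 9 = 37
Path B total = 11 + 10 = 21
Critical path = longest path = max(37, 21) = 37

37


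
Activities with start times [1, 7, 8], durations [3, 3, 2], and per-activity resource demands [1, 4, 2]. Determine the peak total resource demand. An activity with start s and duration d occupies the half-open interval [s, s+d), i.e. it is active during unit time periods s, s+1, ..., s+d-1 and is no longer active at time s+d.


Each activity i is active on [start_i, start_i + duration_i).
Compute total resource usage per time slot:
  t=0: active resources = [], total = 0
  t=1: active resources = [1], total = 1
  t=2: active resources = [1], total = 1
  t=3: active resources = [1], total = 1
  t=4: active resources = [], total = 0
  t=5: active resources = [], total = 0
  t=6: active resources = [], total = 0
  t=7: active resources = [4], total = 4
  t=8: active resources = [4, 2], total = 6
  t=9: active resources = [4, 2], total = 6
Peak resource demand = 6

6


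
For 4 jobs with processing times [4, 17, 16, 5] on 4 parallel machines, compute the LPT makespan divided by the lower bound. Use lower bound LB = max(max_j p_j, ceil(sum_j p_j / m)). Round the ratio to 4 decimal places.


LPT order: [17, 16, 5, 4]
Machine loads after assignment: [17, 16, 5, 4]
LPT makespan = 17
Lower bound = max(max_job, ceil(total/4)) = max(17, 11) = 17
Ratio = 17 / 17 = 1.0

1.0


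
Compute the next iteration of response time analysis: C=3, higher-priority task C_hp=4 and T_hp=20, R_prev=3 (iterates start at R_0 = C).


R_next = C + ceil(R_prev / T_hp) * C_hp
ceil(3 / 20) = ceil(0.15) = 1
Interference = 1 * 4 = 4
R_next = 3 + 4 = 7

7


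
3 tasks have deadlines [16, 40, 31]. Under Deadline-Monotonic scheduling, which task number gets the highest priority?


Sort tasks by relative deadline (ascending):
  Task 1: deadline = 16
  Task 3: deadline = 31
  Task 2: deadline = 40
Priority order (highest first): [1, 3, 2]
Highest priority task = 1

1


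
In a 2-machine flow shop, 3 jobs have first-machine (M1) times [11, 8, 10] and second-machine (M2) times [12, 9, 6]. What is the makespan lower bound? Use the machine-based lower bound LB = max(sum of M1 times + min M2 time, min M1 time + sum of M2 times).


LB1 = sum(M1 times) + min(M2 times) = 29 + 6 = 35
LB2 = min(M1 times) + sum(M2 times) = 8 + 27 = 35
Lower bound = max(LB1, LB2) = max(35, 35) = 35

35


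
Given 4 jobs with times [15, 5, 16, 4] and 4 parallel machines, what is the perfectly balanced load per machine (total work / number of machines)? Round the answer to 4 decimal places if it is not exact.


Total processing time = 15 + 5 + 16 + 4 = 40
Number of machines = 4
Ideal balanced load = 40 / 4 = 10.0

10.0


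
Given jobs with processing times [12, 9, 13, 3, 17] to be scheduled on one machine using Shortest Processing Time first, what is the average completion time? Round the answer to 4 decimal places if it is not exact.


Sort jobs by processing time (SPT order): [3, 9, 12, 13, 17]
Compute completion times sequentially:
  Job 1: processing = 3, completes at 3
  Job 2: processing = 9, completes at 12
  Job 3: processing = 12, completes at 24
  Job 4: processing = 13, completes at 37
  Job 5: processing = 17, completes at 54
Sum of completion times = 130
Average completion time = 130/5 = 26.0

26.0


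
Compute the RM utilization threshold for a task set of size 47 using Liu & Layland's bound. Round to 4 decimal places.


Compute 2^(1/47) = 1.0148570979
Subtract 1: 1.0148570979 - 1 = 0.0148570979
Multiply by n: 47 * 0.0148570979 = 0.6982836013
Round to 4 dp: 0.6983

0.6983


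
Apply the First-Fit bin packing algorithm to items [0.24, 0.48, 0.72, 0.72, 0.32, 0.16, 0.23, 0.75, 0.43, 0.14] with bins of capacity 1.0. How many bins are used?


Place items sequentially using First-Fit:
  Item 0.24 -> new Bin 1
  Item 0.48 -> Bin 1 (now 0.72)
  Item 0.72 -> new Bin 2
  Item 0.72 -> new Bin 3
  Item 0.32 -> new Bin 4
  Item 0.16 -> Bin 1 (now 0.88)
  Item 0.23 -> Bin 2 (now 0.95)
  Item 0.75 -> new Bin 5
  Item 0.43 -> Bin 4 (now 0.75)
  Item 0.14 -> Bin 3 (now 0.86)
Total bins used = 5

5


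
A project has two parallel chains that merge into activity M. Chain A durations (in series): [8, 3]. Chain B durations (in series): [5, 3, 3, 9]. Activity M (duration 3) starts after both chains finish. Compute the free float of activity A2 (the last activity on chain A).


ES(A2) = sum of predecessors on chain A = 8
EF(A2) = ES + duration = 8 + 3 = 11
Successor of A2 is M. ES(M) = max(sum(A), sum(B)) = max(11, 20) = 20
Free float = ES(successor) - EF(current) = 20 - 11 = 9

9


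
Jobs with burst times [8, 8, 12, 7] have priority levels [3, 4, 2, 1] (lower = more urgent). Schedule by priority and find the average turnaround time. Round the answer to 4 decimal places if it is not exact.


Sort by priority (ascending = highest first):
Order: [(1, 7), (2, 12), (3, 8), (4, 8)]
Completion times:
  Priority 1, burst=7, C=7
  Priority 2, burst=12, C=19
  Priority 3, burst=8, C=27
  Priority 4, burst=8, C=35
Average turnaround = 88/4 = 22.0

22.0


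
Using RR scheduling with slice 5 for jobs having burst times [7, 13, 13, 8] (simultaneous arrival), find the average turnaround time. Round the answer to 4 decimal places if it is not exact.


Time quantum = 5
Execution trace:
  J1 runs 5 units, time = 5
  J2 runs 5 units, time = 10
  J3 runs 5 units, time = 15
  J4 runs 5 units, time = 20
  J1 runs 2 units, time = 22
  J2 runs 5 units, time = 27
  J3 runs 5 units, time = 32
  J4 runs 3 units, time = 35
  J2 runs 3 units, time = 38
  J3 runs 3 units, time = 41
Finish times: [22, 38, 41, 35]
Average turnaround = 136/4 = 34.0

34.0


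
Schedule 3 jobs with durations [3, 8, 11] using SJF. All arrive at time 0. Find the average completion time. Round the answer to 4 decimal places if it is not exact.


SJF order (ascending): [3, 8, 11]
Completion times:
  Job 1: burst=3, C=3
  Job 2: burst=8, C=11
  Job 3: burst=11, C=22
Average completion = 36/3 = 12.0

12.0


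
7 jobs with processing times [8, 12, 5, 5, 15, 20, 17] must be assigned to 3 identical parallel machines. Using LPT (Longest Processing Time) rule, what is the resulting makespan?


Sort jobs in decreasing order (LPT): [20, 17, 15, 12, 8, 5, 5]
Assign each job to the least loaded machine:
  Machine 1: jobs [20, 5, 5], load = 30
  Machine 2: jobs [17, 8], load = 25
  Machine 3: jobs [15, 12], load = 27
Makespan = max load = 30

30


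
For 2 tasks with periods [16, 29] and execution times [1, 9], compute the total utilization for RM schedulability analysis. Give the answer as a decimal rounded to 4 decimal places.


Compute individual utilizations (exact fractions):
  Task 1: C/T = 1/16 (approx. 0.0625)
  Task 2: C/T = 9/29 (approx. 0.3103)
Total utilization U = 1/16 + 9/29 = 173/464
Rounded to 4 decimal places: U = 0.3728
RM (Liu & Layland) bound for 2 tasks = 0.828427; compare with U = 173/464 (approx. 0.372845)
U <= bound, so schedulable by RM sufficient condition.

0.3728


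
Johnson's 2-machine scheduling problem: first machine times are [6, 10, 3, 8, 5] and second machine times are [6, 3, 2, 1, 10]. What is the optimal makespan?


Apply Johnson's rule:
  Group 1 (a <= b): [(5, 5, 10), (1, 6, 6)]
  Group 2 (a > b): [(2, 10, 3), (3, 3, 2), (4, 8, 1)]
Optimal job order: [5, 1, 2, 3, 4]
Schedule:
  Job 5: M1 done at 5, M2 done at 15
  Job 1: M1 done at 11, M2 done at 21
  Job 2: M1 done at 21, M2 done at 24
  Job 3: M1 done at 24, M2 done at 26
  Job 4: M1 done at 32, M2 done at 33
Makespan = 33

33


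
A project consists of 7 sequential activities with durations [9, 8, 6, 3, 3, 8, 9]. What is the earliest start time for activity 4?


Activity 4 starts after activities 1 through 3 complete.
Predecessor durations: [9, 8, 6]
ES = 9 + 8 + 6 = 23

23


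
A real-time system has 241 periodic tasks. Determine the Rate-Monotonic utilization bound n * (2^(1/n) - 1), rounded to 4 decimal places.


Compute 2^(1/241) = 1.0028802694
Subtract 1: 1.0028802694 - 1 = 0.0028802694
Multiply by n: 241 * 0.0028802694 = 0.6941449254
Round to 4 dp: 0.6941

0.6941


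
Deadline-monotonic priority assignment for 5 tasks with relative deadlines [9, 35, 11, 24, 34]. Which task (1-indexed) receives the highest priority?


Sort tasks by relative deadline (ascending):
  Task 1: deadline = 9
  Task 3: deadline = 11
  Task 4: deadline = 24
  Task 5: deadline = 34
  Task 2: deadline = 35
Priority order (highest first): [1, 3, 4, 5, 2]
Highest priority task = 1

1


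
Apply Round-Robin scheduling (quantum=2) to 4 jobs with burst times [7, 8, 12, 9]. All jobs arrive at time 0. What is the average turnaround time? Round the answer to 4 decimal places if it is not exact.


Time quantum = 2
Execution trace:
  J1 runs 2 units, time = 2
  J2 runs 2 units, time = 4
  J3 runs 2 units, time = 6
  J4 runs 2 units, time = 8
  J1 runs 2 units, time = 10
  J2 runs 2 units, time = 12
  J3 runs 2 units, time = 14
  J4 runs 2 units, time = 16
  J1 runs 2 units, time = 18
  J2 runs 2 units, time = 20
  J3 runs 2 units, time = 22
  J4 runs 2 units, time = 24
  J1 runs 1 units, time = 25
  J2 runs 2 units, time = 27
  J3 runs 2 units, time = 29
  J4 runs 2 units, time = 31
  J3 runs 2 units, time = 33
  J4 runs 1 units, time = 34
  J3 runs 2 units, time = 36
Finish times: [25, 27, 36, 34]
Average turnaround = 122/4 = 30.5

30.5


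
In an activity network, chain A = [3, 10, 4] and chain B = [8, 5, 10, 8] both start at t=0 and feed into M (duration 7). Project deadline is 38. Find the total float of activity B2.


Forward pass: ES(B2) = sum of predecessors on chain B = 8
EF = ES + duration = 8 + 5 = 13
Backward pass: LF(M) = deadline = 38; LS(M) = 38 - 7 = 31
LF(B2) = LS(M) - sum(successors on chain B) = 31 - 18 = 13
LS = LF - duration = 13 - 5 = 8
Total float = LS - ES = 8 - 8 = 0

0


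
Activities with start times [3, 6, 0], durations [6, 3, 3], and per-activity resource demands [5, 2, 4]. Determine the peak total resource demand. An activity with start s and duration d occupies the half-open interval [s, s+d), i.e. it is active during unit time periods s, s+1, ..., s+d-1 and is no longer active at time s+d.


Each activity i is active on [start_i, start_i + duration_i).
Compute total resource usage per time slot:
  t=0: active resources = [4], total = 4
  t=1: active resources = [4], total = 4
  t=2: active resources = [4], total = 4
  t=3: active resources = [5], total = 5
  t=4: active resources = [5], total = 5
  t=5: active resources = [5], total = 5
  t=6: active resources = [5, 2], total = 7
  t=7: active resources = [5, 2], total = 7
  t=8: active resources = [5, 2], total = 7
Peak resource demand = 7

7


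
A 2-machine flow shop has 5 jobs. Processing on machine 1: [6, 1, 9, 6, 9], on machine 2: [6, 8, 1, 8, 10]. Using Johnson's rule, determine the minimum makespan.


Apply Johnson's rule:
  Group 1 (a <= b): [(2, 1, 8), (1, 6, 6), (4, 6, 8), (5, 9, 10)]
  Group 2 (a > b): [(3, 9, 1)]
Optimal job order: [2, 1, 4, 5, 3]
Schedule:
  Job 2: M1 done at 1, M2 done at 9
  Job 1: M1 done at 7, M2 done at 15
  Job 4: M1 done at 13, M2 done at 23
  Job 5: M1 done at 22, M2 done at 33
  Job 3: M1 done at 31, M2 done at 34
Makespan = 34

34


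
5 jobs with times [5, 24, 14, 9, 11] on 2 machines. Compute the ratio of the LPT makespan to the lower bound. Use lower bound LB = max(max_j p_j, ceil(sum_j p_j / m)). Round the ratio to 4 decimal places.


LPT order: [24, 14, 11, 9, 5]
Machine loads after assignment: [33, 30]
LPT makespan = 33
Lower bound = max(max_job, ceil(total/2)) = max(24, 32) = 32
Ratio = 33 / 32 = 1.0313

1.0313


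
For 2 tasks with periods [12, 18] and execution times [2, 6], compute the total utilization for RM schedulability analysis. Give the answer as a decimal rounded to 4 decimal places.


Compute individual utilizations (exact fractions):
  Task 1: C/T = 2/12 = 1/6 (approx. 0.1667)
  Task 2: C/T = 6/18 = 1/3 (approx. 0.3333)
Total utilization U = 1/6 + 1/3 = 1/2
Rounded to 4 decimal places: U = 0.5000
RM (Liu & Layland) bound for 2 tasks = 0.828427; compare with U = 1/2 (approx. 0.500000)
U <= bound, so schedulable by RM sufficient condition.

0.5000


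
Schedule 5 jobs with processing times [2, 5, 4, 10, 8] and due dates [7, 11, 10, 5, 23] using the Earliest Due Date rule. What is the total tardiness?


Sort by due date (EDD order): [(10, 5), (2, 7), (4, 10), (5, 11), (8, 23)]
Compute completion times and tardiness:
  Job 1: p=10, d=5, C=10, tardiness=max(0,10-5)=5
  Job 2: p=2, d=7, C=12, tardiness=max(0,12-7)=5
  Job 3: p=4, d=10, C=16, tardiness=max(0,16-10)=6
  Job 4: p=5, d=11, C=21, tardiness=max(0,21-11)=10
  Job 5: p=8, d=23, C=29, tardiness=max(0,29-23)=6
Total tardiness = 32

32


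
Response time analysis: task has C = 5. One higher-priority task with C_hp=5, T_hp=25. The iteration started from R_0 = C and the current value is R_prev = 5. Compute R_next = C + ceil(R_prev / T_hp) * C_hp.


R_next = C + ceil(R_prev / T_hp) * C_hp
ceil(5 / 25) = ceil(0.2) = 1
Interference = 1 * 5 = 5
R_next = 5 + 5 = 10

10


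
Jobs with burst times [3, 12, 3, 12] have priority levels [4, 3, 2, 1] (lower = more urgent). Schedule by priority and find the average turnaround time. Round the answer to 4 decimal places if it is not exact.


Sort by priority (ascending = highest first):
Order: [(1, 12), (2, 3), (3, 12), (4, 3)]
Completion times:
  Priority 1, burst=12, C=12
  Priority 2, burst=3, C=15
  Priority 3, burst=12, C=27
  Priority 4, burst=3, C=30
Average turnaround = 84/4 = 21.0

21.0


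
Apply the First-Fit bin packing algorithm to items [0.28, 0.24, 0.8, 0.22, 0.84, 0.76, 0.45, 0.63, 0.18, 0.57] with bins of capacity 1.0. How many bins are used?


Place items sequentially using First-Fit:
  Item 0.28 -> new Bin 1
  Item 0.24 -> Bin 1 (now 0.52)
  Item 0.8 -> new Bin 2
  Item 0.22 -> Bin 1 (now 0.74)
  Item 0.84 -> new Bin 3
  Item 0.76 -> new Bin 4
  Item 0.45 -> new Bin 5
  Item 0.63 -> new Bin 6
  Item 0.18 -> Bin 1 (now 0.92)
  Item 0.57 -> new Bin 7
Total bins used = 7

7


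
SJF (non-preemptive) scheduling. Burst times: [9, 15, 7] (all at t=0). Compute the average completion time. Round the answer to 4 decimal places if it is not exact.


SJF order (ascending): [7, 9, 15]
Completion times:
  Job 1: burst=7, C=7
  Job 2: burst=9, C=16
  Job 3: burst=15, C=31
Average completion = 54/3 = 18.0

18.0


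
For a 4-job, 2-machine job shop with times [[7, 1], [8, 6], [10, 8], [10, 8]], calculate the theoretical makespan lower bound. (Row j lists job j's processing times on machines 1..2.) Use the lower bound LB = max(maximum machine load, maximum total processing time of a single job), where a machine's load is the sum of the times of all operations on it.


Machine loads:
  Machine 1: 7 + 8 + 10 + 10 = 35
  Machine 2: 1 + 6 + 8 + 8 = 23
Max machine load = 35
Job totals:
  Job 1: 8
  Job 2: 14
  Job 3: 18
  Job 4: 18
Max job total = 18
Lower bound = max(35, 18) = 35

35


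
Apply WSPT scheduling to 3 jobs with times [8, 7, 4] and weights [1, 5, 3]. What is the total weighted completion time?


Compute p/w ratios and sort ascending (WSPT): [(4, 3), (7, 5), (8, 1)]
Compute weighted completion times:
  Job (p=4,w=3): C=4, w*C=3*4=12
  Job (p=7,w=5): C=11, w*C=5*11=55
  Job (p=8,w=1): C=19, w*C=1*19=19
Total weighted completion time = 86

86


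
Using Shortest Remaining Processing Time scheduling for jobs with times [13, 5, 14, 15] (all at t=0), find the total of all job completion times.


Since all jobs arrive at t=0, SRPT equals SPT ordering.
SPT order: [5, 13, 14, 15]
Completion times:
  Job 1: p=5, C=5
  Job 2: p=13, C=18
  Job 3: p=14, C=32
  Job 4: p=15, C=47
Total completion time = 5 + 18 + 32 + 47 = 102

102


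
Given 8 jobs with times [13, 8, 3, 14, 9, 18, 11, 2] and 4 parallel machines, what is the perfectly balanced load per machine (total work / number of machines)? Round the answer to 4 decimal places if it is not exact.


Total processing time = 13 + 8 + 3 + 14 + 9 + 18 + 11 + 2 = 78
Number of machines = 4
Ideal balanced load = 78 / 4 = 19.5

19.5


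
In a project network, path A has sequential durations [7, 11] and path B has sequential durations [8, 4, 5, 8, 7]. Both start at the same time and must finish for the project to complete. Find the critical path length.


Path A total = 7 + 11 = 18
Path B total = 8 + 4 + 5 + 8 + 7 = 32
Critical path = longest path = max(18, 32) = 32

32


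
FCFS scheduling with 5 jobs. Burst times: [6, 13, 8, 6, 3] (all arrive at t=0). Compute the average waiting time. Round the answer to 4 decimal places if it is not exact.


FCFS order (as given): [6, 13, 8, 6, 3]
Waiting times:
  Job 1: wait = 0
  Job 2: wait = 6
  Job 3: wait = 19
  Job 4: wait = 27
  Job 5: wait = 33
Sum of waiting times = 85
Average waiting time = 85/5 = 17.0

17.0


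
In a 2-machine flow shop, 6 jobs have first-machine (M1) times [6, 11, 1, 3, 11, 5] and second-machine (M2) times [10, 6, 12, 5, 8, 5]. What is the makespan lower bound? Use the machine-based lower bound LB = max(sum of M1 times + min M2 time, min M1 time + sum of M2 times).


LB1 = sum(M1 times) + min(M2 times) = 37 + 5 = 42
LB2 = min(M1 times) + sum(M2 times) = 1 + 46 = 47
Lower bound = max(LB1, LB2) = max(42, 47) = 47

47


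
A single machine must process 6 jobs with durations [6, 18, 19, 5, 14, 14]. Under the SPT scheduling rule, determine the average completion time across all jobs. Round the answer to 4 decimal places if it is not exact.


Sort jobs by processing time (SPT order): [5, 6, 14, 14, 18, 19]
Compute completion times sequentially:
  Job 1: processing = 5, completes at 5
  Job 2: processing = 6, completes at 11
  Job 3: processing = 14, completes at 25
  Job 4: processing = 14, completes at 39
  Job 5: processing = 18, completes at 57
  Job 6: processing = 19, completes at 76
Sum of completion times = 213
Average completion time = 213/6 = 35.5

35.5


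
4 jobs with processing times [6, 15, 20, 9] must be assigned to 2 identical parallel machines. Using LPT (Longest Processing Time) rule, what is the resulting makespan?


Sort jobs in decreasing order (LPT): [20, 15, 9, 6]
Assign each job to the least loaded machine:
  Machine 1: jobs [20, 6], load = 26
  Machine 2: jobs [15, 9], load = 24
Makespan = max load = 26

26


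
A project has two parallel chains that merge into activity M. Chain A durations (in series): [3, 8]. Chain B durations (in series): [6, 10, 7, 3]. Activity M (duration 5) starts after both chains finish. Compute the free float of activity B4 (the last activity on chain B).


ES(B4) = sum of predecessors on chain B = 23
EF(B4) = ES + duration = 23 + 3 = 26
Successor of B4 is M. ES(M) = max(sum(A), sum(B)) = max(11, 26) = 26
Free float = ES(successor) - EF(current) = 26 - 26 = 0

0


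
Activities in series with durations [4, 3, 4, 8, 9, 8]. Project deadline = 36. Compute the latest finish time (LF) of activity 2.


LF(activity 2) = deadline - sum of successor durations
Successors: activities 3 through 6 with durations [4, 8, 9, 8]
Sum of successor durations = 29
LF = 36 - 29 = 7

7


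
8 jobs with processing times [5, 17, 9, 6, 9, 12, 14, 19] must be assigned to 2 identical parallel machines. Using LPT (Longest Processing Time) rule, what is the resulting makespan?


Sort jobs in decreasing order (LPT): [19, 17, 14, 12, 9, 9, 6, 5]
Assign each job to the least loaded machine:
  Machine 1: jobs [19, 12, 9, 6], load = 46
  Machine 2: jobs [17, 14, 9, 5], load = 45
Makespan = max load = 46

46


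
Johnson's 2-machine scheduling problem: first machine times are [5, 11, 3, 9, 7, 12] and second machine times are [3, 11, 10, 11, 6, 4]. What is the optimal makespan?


Apply Johnson's rule:
  Group 1 (a <= b): [(3, 3, 10), (4, 9, 11), (2, 11, 11)]
  Group 2 (a > b): [(5, 7, 6), (6, 12, 4), (1, 5, 3)]
Optimal job order: [3, 4, 2, 5, 6, 1]
Schedule:
  Job 3: M1 done at 3, M2 done at 13
  Job 4: M1 done at 12, M2 done at 24
  Job 2: M1 done at 23, M2 done at 35
  Job 5: M1 done at 30, M2 done at 41
  Job 6: M1 done at 42, M2 done at 46
  Job 1: M1 done at 47, M2 done at 50
Makespan = 50

50


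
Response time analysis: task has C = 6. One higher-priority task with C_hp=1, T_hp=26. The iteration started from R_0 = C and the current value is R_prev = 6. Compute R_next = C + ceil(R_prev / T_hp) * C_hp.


R_next = C + ceil(R_prev / T_hp) * C_hp
ceil(6 / 26) = ceil(0.2308) = 1
Interference = 1 * 1 = 1
R_next = 6 + 1 = 7

7


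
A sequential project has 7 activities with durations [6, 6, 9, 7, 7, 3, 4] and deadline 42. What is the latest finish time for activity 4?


LF(activity 4) = deadline - sum of successor durations
Successors: activities 5 through 7 with durations [7, 3, 4]
Sum of successor durations = 14
LF = 42 - 14 = 28

28


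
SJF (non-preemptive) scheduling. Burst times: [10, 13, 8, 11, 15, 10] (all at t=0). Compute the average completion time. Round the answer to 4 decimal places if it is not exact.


SJF order (ascending): [8, 10, 10, 11, 13, 15]
Completion times:
  Job 1: burst=8, C=8
  Job 2: burst=10, C=18
  Job 3: burst=10, C=28
  Job 4: burst=11, C=39
  Job 5: burst=13, C=52
  Job 6: burst=15, C=67
Average completion = 212/6 = 35.3333

35.3333


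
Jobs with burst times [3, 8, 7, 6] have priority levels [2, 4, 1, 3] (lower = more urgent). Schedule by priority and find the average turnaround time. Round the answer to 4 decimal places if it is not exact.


Sort by priority (ascending = highest first):
Order: [(1, 7), (2, 3), (3, 6), (4, 8)]
Completion times:
  Priority 1, burst=7, C=7
  Priority 2, burst=3, C=10
  Priority 3, burst=6, C=16
  Priority 4, burst=8, C=24
Average turnaround = 57/4 = 14.25

14.25


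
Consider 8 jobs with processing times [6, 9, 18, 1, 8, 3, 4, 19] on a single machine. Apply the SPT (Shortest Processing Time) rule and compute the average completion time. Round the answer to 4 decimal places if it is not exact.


Sort jobs by processing time (SPT order): [1, 3, 4, 6, 8, 9, 18, 19]
Compute completion times sequentially:
  Job 1: processing = 1, completes at 1
  Job 2: processing = 3, completes at 4
  Job 3: processing = 4, completes at 8
  Job 4: processing = 6, completes at 14
  Job 5: processing = 8, completes at 22
  Job 6: processing = 9, completes at 31
  Job 7: processing = 18, completes at 49
  Job 8: processing = 19, completes at 68
Sum of completion times = 197
Average completion time = 197/8 = 24.625

24.625


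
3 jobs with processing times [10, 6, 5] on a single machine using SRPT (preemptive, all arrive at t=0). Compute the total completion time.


Since all jobs arrive at t=0, SRPT equals SPT ordering.
SPT order: [5, 6, 10]
Completion times:
  Job 1: p=5, C=5
  Job 2: p=6, C=11
  Job 3: p=10, C=21
Total completion time = 5 + 11 + 21 = 37

37


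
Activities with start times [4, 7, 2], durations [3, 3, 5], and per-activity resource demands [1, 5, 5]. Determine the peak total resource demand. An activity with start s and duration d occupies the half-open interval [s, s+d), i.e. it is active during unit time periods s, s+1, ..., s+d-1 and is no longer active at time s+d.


Each activity i is active on [start_i, start_i + duration_i).
Compute total resource usage per time slot:
  t=0: active resources = [], total = 0
  t=1: active resources = [], total = 0
  t=2: active resources = [5], total = 5
  t=3: active resources = [5], total = 5
  t=4: active resources = [1, 5], total = 6
  t=5: active resources = [1, 5], total = 6
  t=6: active resources = [1, 5], total = 6
  t=7: active resources = [5], total = 5
  t=8: active resources = [5], total = 5
  t=9: active resources = [5], total = 5
Peak resource demand = 6

6


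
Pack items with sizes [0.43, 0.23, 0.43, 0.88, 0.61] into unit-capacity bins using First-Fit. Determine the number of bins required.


Place items sequentially using First-Fit:
  Item 0.43 -> new Bin 1
  Item 0.23 -> Bin 1 (now 0.66)
  Item 0.43 -> new Bin 2
  Item 0.88 -> new Bin 3
  Item 0.61 -> new Bin 4
Total bins used = 4

4


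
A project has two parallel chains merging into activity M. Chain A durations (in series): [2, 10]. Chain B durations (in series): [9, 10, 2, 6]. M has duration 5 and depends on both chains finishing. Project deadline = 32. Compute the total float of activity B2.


Forward pass: ES(B2) = sum of predecessors on chain B = 9
EF = ES + duration = 9 + 10 = 19
Backward pass: LF(M) = deadline = 32; LS(M) = 32 - 5 = 27
LF(B2) = LS(M) - sum(successors on chain B) = 27 - 8 = 19
LS = LF - duration = 19 - 10 = 9
Total float = LS - ES = 9 - 9 = 0

0


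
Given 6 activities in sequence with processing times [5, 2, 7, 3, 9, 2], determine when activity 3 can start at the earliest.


Activity 3 starts after activities 1 through 2 complete.
Predecessor durations: [5, 2]
ES = 5 + 2 = 7

7


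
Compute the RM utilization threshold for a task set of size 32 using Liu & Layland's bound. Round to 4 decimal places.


Compute 2^(1/32) = 1.0218971487
Subtract 1: 1.0218971487 - 1 = 0.0218971487
Multiply by n: 32 * 0.0218971487 = 0.7007087584
Round to 4 dp: 0.7007

0.7007


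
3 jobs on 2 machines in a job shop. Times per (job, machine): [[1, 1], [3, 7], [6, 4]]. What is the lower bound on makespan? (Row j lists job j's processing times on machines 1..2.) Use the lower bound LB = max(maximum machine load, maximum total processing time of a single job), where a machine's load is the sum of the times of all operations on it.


Machine loads:
  Machine 1: 1 + 3 + 6 = 10
  Machine 2: 1 + 7 + 4 = 12
Max machine load = 12
Job totals:
  Job 1: 2
  Job 2: 10
  Job 3: 10
Max job total = 10
Lower bound = max(12, 10) = 12

12


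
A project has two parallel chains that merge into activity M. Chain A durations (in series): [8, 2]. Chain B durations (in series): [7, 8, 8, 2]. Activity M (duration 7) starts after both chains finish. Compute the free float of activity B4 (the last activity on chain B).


ES(B4) = sum of predecessors on chain B = 23
EF(B4) = ES + duration = 23 + 2 = 25
Successor of B4 is M. ES(M) = max(sum(A), sum(B)) = max(10, 25) = 25
Free float = ES(successor) - EF(current) = 25 - 25 = 0

0


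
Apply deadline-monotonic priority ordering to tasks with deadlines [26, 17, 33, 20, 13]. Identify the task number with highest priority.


Sort tasks by relative deadline (ascending):
  Task 5: deadline = 13
  Task 2: deadline = 17
  Task 4: deadline = 20
  Task 1: deadline = 26
  Task 3: deadline = 33
Priority order (highest first): [5, 2, 4, 1, 3]
Highest priority task = 5

5


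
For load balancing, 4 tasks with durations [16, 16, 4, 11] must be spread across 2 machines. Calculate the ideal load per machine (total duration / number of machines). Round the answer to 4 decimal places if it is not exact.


Total processing time = 16 + 16 + 4 + 11 = 47
Number of machines = 2
Ideal balanced load = 47 / 2 = 23.5

23.5


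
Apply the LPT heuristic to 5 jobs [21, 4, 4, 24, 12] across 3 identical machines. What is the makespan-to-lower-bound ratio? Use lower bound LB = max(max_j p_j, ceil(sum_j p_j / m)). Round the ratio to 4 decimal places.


LPT order: [24, 21, 12, 4, 4]
Machine loads after assignment: [24, 21, 20]
LPT makespan = 24
Lower bound = max(max_job, ceil(total/3)) = max(24, 22) = 24
Ratio = 24 / 24 = 1.0

1.0


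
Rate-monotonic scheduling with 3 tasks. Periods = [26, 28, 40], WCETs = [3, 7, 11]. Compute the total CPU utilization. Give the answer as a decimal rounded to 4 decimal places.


Compute individual utilizations (exact fractions):
  Task 1: C/T = 3/26 (approx. 0.1154)
  Task 2: C/T = 7/28 = 1/4 (approx. 0.25)
  Task 3: C/T = 11/40 (approx. 0.275)
Total utilization U = 3/26 + 1/4 + 11/40 = 333/520
Rounded to 4 decimal places: U = 0.6404
RM (Liu & Layland) bound for 3 tasks = 0.779763; compare with U = 333/520 (approx. 0.640385)
U <= bound, so schedulable by RM sufficient condition.

0.6404


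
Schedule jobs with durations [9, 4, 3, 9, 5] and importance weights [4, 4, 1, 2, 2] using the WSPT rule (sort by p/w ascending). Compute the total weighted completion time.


Compute p/w ratios and sort ascending (WSPT): [(4, 4), (9, 4), (5, 2), (3, 1), (9, 2)]
Compute weighted completion times:
  Job (p=4,w=4): C=4, w*C=4*4=16
  Job (p=9,w=4): C=13, w*C=4*13=52
  Job (p=5,w=2): C=18, w*C=2*18=36
  Job (p=3,w=1): C=21, w*C=1*21=21
  Job (p=9,w=2): C=30, w*C=2*30=60
Total weighted completion time = 185

185


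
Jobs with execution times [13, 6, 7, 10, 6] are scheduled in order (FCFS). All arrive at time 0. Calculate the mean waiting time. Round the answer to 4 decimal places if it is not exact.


FCFS order (as given): [13, 6, 7, 10, 6]
Waiting times:
  Job 1: wait = 0
  Job 2: wait = 13
  Job 3: wait = 19
  Job 4: wait = 26
  Job 5: wait = 36
Sum of waiting times = 94
Average waiting time = 94/5 = 18.8

18.8


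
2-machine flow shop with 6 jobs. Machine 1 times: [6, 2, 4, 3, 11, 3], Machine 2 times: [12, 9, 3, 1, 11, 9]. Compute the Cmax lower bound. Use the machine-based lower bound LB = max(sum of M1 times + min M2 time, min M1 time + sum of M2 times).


LB1 = sum(M1 times) + min(M2 times) = 29 + 1 = 30
LB2 = min(M1 times) + sum(M2 times) = 2 + 45 = 47
Lower bound = max(LB1, LB2) = max(30, 47) = 47

47


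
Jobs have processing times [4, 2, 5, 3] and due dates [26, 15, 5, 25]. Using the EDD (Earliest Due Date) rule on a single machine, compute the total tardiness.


Sort by due date (EDD order): [(5, 5), (2, 15), (3, 25), (4, 26)]
Compute completion times and tardiness:
  Job 1: p=5, d=5, C=5, tardiness=max(0,5-5)=0
  Job 2: p=2, d=15, C=7, tardiness=max(0,7-15)=0
  Job 3: p=3, d=25, C=10, tardiness=max(0,10-25)=0
  Job 4: p=4, d=26, C=14, tardiness=max(0,14-26)=0
Total tardiness = 0

0


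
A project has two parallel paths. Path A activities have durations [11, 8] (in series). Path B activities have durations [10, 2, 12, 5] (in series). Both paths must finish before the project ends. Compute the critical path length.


Path A total = 11 + 8 = 19
Path B total = 10 + 2 + 12 + 5 = 29
Critical path = longest path = max(19, 29) = 29

29


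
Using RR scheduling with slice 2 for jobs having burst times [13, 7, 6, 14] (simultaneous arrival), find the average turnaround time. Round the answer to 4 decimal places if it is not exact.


Time quantum = 2
Execution trace:
  J1 runs 2 units, time = 2
  J2 runs 2 units, time = 4
  J3 runs 2 units, time = 6
  J4 runs 2 units, time = 8
  J1 runs 2 units, time = 10
  J2 runs 2 units, time = 12
  J3 runs 2 units, time = 14
  J4 runs 2 units, time = 16
  J1 runs 2 units, time = 18
  J2 runs 2 units, time = 20
  J3 runs 2 units, time = 22
  J4 runs 2 units, time = 24
  J1 runs 2 units, time = 26
  J2 runs 1 units, time = 27
  J4 runs 2 units, time = 29
  J1 runs 2 units, time = 31
  J4 runs 2 units, time = 33
  J1 runs 2 units, time = 35
  J4 runs 2 units, time = 37
  J1 runs 1 units, time = 38
  J4 runs 2 units, time = 40
Finish times: [38, 27, 22, 40]
Average turnaround = 127/4 = 31.75

31.75


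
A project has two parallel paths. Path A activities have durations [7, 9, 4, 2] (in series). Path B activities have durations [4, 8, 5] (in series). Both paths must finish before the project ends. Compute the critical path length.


Path A total = 7 + 9 + 4 + 2 = 22
Path B total = 4 + 8 + 5 = 17
Critical path = longest path = max(22, 17) = 22

22


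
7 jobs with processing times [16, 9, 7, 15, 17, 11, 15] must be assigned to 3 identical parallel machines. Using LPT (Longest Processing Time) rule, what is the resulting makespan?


Sort jobs in decreasing order (LPT): [17, 16, 15, 15, 11, 9, 7]
Assign each job to the least loaded machine:
  Machine 1: jobs [17, 9, 7], load = 33
  Machine 2: jobs [16, 11], load = 27
  Machine 3: jobs [15, 15], load = 30
Makespan = max load = 33

33


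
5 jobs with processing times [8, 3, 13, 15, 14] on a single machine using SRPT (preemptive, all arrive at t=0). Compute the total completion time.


Since all jobs arrive at t=0, SRPT equals SPT ordering.
SPT order: [3, 8, 13, 14, 15]
Completion times:
  Job 1: p=3, C=3
  Job 2: p=8, C=11
  Job 3: p=13, C=24
  Job 4: p=14, C=38
  Job 5: p=15, C=53
Total completion time = 3 + 11 + 24 + 38 + 53 = 129

129


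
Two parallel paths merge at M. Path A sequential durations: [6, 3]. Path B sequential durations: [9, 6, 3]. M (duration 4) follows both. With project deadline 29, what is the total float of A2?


Forward pass: ES(A2) = sum of predecessors on chain A = 6
EF = ES + duration = 6 + 3 = 9
Backward pass: LF(M) = deadline = 29; LS(M) = 29 - 4 = 25
LF(A2) = LS(M) - sum(successors on chain A) = 25 - 0 = 25
LS = LF - duration = 25 - 3 = 22
Total float = LS - ES = 22 - 6 = 16

16


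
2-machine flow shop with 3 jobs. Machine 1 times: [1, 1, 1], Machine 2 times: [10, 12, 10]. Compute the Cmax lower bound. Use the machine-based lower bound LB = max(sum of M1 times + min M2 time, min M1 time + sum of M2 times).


LB1 = sum(M1 times) + min(M2 times) = 3 + 10 = 13
LB2 = min(M1 times) + sum(M2 times) = 1 + 32 = 33
Lower bound = max(LB1, LB2) = max(13, 33) = 33

33


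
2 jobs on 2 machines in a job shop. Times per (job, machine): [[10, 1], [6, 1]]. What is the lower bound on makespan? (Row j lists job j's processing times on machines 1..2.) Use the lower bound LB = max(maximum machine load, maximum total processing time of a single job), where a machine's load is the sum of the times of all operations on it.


Machine loads:
  Machine 1: 10 + 6 = 16
  Machine 2: 1 + 1 = 2
Max machine load = 16
Job totals:
  Job 1: 11
  Job 2: 7
Max job total = 11
Lower bound = max(16, 11) = 16

16


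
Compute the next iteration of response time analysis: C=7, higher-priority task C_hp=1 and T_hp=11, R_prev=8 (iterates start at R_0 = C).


R_next = C + ceil(R_prev / T_hp) * C_hp
ceil(8 / 11) = ceil(0.7273) = 1
Interference = 1 * 1 = 1
R_next = 7 + 1 = 8
R_next = R_prev, so the iteration has converged (response time = 8).

8


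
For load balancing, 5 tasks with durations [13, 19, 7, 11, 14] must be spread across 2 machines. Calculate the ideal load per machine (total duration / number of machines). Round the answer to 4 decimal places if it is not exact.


Total processing time = 13 + 19 + 7 + 11 + 14 = 64
Number of machines = 2
Ideal balanced load = 64 / 2 = 32.0

32.0


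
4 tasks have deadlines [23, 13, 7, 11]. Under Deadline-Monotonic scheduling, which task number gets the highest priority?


Sort tasks by relative deadline (ascending):
  Task 3: deadline = 7
  Task 4: deadline = 11
  Task 2: deadline = 13
  Task 1: deadline = 23
Priority order (highest first): [3, 4, 2, 1]
Highest priority task = 3

3
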